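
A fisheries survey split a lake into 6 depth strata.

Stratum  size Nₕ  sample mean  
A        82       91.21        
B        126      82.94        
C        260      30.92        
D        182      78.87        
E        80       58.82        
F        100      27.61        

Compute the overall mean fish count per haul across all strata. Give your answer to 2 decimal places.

57.58

x̄_st = (Σ Nₕx̄ₕ) / (Σ Nₕ) = (82·91.21 + 126·82.94 + 260·30.92 + 182·78.87 + 80·58.82 + 100·27.61) / 830
= 47789.8 / 830 = 57.5781... → 57.58.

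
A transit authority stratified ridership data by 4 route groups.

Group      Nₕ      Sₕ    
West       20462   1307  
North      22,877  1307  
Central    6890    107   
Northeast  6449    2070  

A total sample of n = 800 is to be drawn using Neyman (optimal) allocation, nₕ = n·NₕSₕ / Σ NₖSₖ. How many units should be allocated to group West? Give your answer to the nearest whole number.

302

West: NₕSₕ = 20462·1307 = 26743834
North: NₕSₕ = 22877·1307 = 29900239
Central: NₕSₕ = 6890·107 = 737230
Northeast: NₕSₕ = 6449·2070 = 13349430
Σ NₕSₕ = 70730733.
n_West = 800·26743834/70730733 = 302.486... → 302.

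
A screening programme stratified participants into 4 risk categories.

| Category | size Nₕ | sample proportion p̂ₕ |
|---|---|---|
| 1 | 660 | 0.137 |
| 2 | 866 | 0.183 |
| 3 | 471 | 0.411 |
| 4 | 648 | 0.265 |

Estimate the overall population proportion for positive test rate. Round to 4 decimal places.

0.2322

N = 660 + 866 + 471 + 648 = 2645.
Overall proportion = Σ (Nₕ/N)·p̂ₕ.
Σ Nₕp̂ₕ = 90.42 + 158.478 + 193.581 + 171.72 = 614.199.
614.199 / 2645 = 0.232211... → 0.2322.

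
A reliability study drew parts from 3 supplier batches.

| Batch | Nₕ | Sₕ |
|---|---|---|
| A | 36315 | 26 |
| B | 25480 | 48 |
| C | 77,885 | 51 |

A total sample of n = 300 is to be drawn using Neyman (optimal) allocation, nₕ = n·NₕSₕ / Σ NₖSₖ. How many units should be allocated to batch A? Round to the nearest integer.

A: NₕSₕ = 36315·26 = 944190
B: NₕSₕ = 25480·48 = 1223040
C: NₕSₕ = 77885·51 = 3972135
Σ NₕSₕ = 6139365.
n_A = 300·944190/6139365 = 46.138... → 46.

46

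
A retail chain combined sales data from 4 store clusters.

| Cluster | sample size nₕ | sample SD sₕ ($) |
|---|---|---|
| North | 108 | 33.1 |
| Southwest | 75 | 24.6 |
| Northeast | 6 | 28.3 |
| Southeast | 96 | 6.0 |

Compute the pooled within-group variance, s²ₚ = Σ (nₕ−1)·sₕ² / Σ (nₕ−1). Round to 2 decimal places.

602.98

North: (108−1)·33.1² = 107·1095.61 = 117230.27
Southwest: (75−1)·24.6² = 74·605.16 = 44781.84
Northeast: (6−1)·28.3² = 5·800.89 = 4004.45
Southeast: (96−1)·6.0² = 95·36 = 3420
Numerator = 169436.56; denominator = Σ(nₕ−1) = 281.
s²ₚ = 169436.56/281 = 602.9771... → 602.98.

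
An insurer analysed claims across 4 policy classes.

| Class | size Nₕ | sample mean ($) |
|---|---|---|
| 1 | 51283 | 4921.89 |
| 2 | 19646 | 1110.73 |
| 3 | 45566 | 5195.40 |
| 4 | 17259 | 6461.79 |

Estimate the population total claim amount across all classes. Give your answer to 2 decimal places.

622488316.46

Population total = Σ Nₕ·x̄ₕ (each stratum's size times its mean).
51283·4921.89 + 19646·1110.73 + 45566·5195.40 + 17259·6461.79 = 252409284.87 + 21821401.58 + 236733596.4 + 111524033.61 = 622488316.46.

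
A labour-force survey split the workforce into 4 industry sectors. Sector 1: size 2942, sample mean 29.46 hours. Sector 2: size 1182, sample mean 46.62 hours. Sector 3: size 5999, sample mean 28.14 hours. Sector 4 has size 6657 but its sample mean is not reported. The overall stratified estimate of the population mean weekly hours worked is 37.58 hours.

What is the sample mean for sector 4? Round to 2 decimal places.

N = 2942 + 1182 + 5999 + 6657 = 16780.
Overall total = μ·N = 37.58·16780 = 630592.4.
Subtract the known strata: 2942·29.46 + 1182·46.62 + 5999·28.14 = 310588.02.
Remaining total for sector 4: 630592.4 − 310588.02 = 320004.38.
Divide by its size: 320004.38 / 6657 = 48.0704... → 48.07.

48.07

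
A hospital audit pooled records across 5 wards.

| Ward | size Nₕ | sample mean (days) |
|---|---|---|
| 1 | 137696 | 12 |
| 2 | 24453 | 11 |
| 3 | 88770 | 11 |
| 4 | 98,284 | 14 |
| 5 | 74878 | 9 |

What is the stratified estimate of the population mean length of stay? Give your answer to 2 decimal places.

N = 424081; weights Wₕ = Nₕ/N = (0.3247, 0.0577, 0.2093, 0.2318, 0.1766).
x̄_st = Σ Wₕ·x̄ₕ = 0.3247·12 + 0.0577·11 + 0.2093·11 + 0.2318·14 + 0.1766·9 ≈ 11.6668...
→ 11.67.

11.67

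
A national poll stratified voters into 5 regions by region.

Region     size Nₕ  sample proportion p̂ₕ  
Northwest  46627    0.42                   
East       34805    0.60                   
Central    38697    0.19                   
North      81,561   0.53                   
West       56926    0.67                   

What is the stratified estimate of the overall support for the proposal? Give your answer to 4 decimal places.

0.4995

N = 46627 + 34805 + 38697 + 81561 + 56926 = 258616.
Overall proportion = Σ (Nₕ/N)·p̂ₕ.
Σ Nₕp̂ₕ = 19583.34 + 20883 + 7352.43 + 43227.33 + 38140.42 = 129186.52.
129186.52 / 258616 = 0.499530... → 0.4995.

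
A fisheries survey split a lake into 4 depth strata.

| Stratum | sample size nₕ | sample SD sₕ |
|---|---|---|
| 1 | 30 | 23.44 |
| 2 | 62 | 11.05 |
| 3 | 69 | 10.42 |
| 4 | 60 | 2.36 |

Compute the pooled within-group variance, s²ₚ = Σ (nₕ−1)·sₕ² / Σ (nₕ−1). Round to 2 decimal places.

143.29

Degrees of freedom: 29 + 61 + 68 + 59 = 217.
Σ(nₕ−1)sₕ² = 29·549.4336 + 61·122.1025 + 68·108.5764 + 59·5.5696 = 31093.6285.
s²ₚ = 31093.6285 / 217 = 143.2886... → 143.29.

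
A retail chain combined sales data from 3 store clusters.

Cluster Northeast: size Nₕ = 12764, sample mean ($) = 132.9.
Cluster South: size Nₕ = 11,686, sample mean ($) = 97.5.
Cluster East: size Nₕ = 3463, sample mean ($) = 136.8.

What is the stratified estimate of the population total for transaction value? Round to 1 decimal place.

Population total = Σ Nₕ·x̄ₕ (each stratum's size times its mean).
12764·132.9 + 11686·97.5 + 3463·136.8 = 1696335.6 + 1139385 + 473738.4 = 3309459.0.

3309459.0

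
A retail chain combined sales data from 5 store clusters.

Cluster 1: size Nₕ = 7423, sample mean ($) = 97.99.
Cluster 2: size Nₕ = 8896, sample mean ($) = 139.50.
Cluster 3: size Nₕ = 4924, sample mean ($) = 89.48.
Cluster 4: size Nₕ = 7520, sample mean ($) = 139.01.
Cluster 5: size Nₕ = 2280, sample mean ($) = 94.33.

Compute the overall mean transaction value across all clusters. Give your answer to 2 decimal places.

118.20

x̄_st = (Σ Nₕx̄ₕ) / (Σ Nₕ) = (7423·97.99 + 8896·139.50 + 4924·89.48 + 7520·139.01 + 2280·94.33) / 31043
= 3669398.89 / 31043 = 118.2037... → 118.20.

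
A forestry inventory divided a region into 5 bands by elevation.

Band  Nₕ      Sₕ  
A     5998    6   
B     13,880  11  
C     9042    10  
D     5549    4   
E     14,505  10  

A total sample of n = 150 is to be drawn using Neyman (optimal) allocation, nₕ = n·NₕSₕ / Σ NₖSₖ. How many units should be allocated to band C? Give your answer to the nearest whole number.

A: NₕSₕ = 5998·6 = 35988
B: NₕSₕ = 13880·11 = 152680
C: NₕSₕ = 9042·10 = 90420
D: NₕSₕ = 5549·4 = 22196
E: NₕSₕ = 14505·10 = 145050
Σ NₕSₕ = 446334.
n_C = 150·90420/446334 = 30.388... → 30.

30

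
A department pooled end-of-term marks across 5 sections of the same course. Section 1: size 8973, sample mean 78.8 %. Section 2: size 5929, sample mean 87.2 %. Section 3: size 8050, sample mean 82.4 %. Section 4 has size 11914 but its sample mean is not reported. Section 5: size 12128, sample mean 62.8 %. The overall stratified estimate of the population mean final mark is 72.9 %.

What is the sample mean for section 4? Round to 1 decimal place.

65.2

N = 8973 + 5929 + 8050 + 11914 + 12128 = 46994.
Overall total = μ·N = 72.9·46994 = 3425862.6.
Subtract the known strata: 8973·78.8 + 5929·87.2 + 8050·82.4 + 12128·62.8 = 2649039.6.
Remaining total for section 4: 3425862.6 − 2649039.6 = 776823.
Divide by its size: 776823 / 11914 = 65.203... → 65.2.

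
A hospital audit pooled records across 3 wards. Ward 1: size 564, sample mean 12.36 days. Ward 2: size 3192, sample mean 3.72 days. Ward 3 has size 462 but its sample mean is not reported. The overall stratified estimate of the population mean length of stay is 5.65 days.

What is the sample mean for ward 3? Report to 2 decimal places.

10.79

Σ Nₕx̄ₕ = N·μ, so 462·x̄_3 = 4218·5.65 − (564·12.36 + 3192·3.72).
= 23831.7 − 18845.28 = 4986.42.
x̄_3 = 4986.42 / 462 = 10.7931... → 10.79.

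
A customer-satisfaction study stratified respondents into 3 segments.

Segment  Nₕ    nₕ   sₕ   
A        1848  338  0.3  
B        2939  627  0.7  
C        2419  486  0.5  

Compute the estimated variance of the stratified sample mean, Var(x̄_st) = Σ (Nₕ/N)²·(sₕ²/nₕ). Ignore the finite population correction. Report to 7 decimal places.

N = 7206. Term for each stratum: Wₕ²sₕ²/nₕ.
Var(x̄_st) = 0.0000175122 + 0.0001299988 + 0.0000579678 = 0.0002054788 → 0.0002055.

0.0002055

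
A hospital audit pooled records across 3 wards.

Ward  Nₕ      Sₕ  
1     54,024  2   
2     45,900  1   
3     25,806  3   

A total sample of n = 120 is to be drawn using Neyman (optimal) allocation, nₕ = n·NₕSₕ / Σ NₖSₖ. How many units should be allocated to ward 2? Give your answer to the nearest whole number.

Σ NₕSₕ = 54024·2 + 45900·1 + 25806·3 = 231366.
Share for 2: 45900/231366 = 0.19839.
n_2 = 120 × 0.19839 = 23.806... → 24.

24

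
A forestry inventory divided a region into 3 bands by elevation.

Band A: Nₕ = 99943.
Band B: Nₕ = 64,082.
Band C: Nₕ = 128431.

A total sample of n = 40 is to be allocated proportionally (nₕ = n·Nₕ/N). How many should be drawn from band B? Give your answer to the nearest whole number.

9

Share of band B = 64082/292456 = 0.21912.
Allocate 40 × 0.21912 = 8.765... → 9.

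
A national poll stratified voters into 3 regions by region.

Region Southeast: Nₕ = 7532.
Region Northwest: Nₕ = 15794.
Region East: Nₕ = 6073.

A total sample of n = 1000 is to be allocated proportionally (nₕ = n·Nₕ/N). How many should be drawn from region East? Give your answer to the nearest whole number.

N = 7532 + 15794 + 6073 = 29399.
n_East = 1000·6073/29399 = 206.572... → 207.

207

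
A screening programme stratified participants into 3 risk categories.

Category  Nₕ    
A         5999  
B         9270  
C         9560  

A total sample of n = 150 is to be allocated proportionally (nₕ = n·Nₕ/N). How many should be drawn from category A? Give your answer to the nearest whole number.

N = 5999 + 9270 + 9560 = 24829.
n_A = 150·5999/24829 = 36.242... → 36.

36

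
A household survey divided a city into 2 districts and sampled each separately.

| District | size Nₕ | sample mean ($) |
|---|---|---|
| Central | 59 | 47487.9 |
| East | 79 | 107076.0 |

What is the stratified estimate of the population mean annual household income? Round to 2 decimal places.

x̄_st = (Σ Nₕx̄ₕ) / (Σ Nₕ) = (59·47487.9 + 79·107076.0) / 138
= 11260790.1 / 138 = 81599.9283... → 81599.93.

81599.93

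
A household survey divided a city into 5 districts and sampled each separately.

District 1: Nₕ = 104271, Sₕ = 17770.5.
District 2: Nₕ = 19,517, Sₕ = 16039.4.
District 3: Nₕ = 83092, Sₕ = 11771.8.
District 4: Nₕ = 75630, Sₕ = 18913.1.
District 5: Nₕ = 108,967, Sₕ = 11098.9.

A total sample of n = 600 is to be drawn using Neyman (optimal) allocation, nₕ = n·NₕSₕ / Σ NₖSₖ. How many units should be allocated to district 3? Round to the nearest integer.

101

1: NₕSₕ = 104271·17770.5 = 1852947805.5
2: NₕSₕ = 19517·16039.4 = 313040969.8
3: NₕSₕ = 83092·11771.8 = 978142405.6
4: NₕSₕ = 75630·18913.1 = 1430397753
5: NₕSₕ = 108967·11098.9 = 1209413836.3
Σ NₕSₕ = 5783942770.2.
n_3 = 600·978142405.6/5783942770.2 = 101.468... → 101.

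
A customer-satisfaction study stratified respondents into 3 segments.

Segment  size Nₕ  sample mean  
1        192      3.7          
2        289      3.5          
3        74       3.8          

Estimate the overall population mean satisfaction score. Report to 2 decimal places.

N = 555; weights Wₕ = Nₕ/N = (0.3459, 0.5207, 0.1333).
x̄_st = Σ Wₕ·x̄ₕ = 0.3459·3.7 + 0.5207·3.5 + 0.1333·3.8 ≈ 3.6092...
→ 3.61.

3.61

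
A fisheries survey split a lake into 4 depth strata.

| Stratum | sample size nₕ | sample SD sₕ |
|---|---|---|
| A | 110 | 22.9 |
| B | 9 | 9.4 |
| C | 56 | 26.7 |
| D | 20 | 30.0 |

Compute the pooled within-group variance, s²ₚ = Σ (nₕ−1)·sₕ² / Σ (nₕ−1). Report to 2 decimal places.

Degrees of freedom: 109 + 8 + 55 + 19 = 191.
Σ(nₕ−1)sₕ² = 109·524.41 + 8·88.36 + 55·712.89 + 19·900 = 114176.52.
s²ₚ = 114176.52 / 191 = 597.7828... → 597.78.

597.78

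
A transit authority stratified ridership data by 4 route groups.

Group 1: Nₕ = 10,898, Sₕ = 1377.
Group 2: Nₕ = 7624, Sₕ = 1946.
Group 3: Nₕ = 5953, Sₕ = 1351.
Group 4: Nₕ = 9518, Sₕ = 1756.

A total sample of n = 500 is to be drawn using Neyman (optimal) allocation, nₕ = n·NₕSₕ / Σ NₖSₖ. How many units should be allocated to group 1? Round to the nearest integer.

137

Σ NₕSₕ = 10898·1377 + 7624·1946 + 5953·1351 + 9518·1756 = 54598961.
Share for 1: 15006546/54598961 = 0.27485.
n_1 = 500 × 0.27485 = 137.425... → 137.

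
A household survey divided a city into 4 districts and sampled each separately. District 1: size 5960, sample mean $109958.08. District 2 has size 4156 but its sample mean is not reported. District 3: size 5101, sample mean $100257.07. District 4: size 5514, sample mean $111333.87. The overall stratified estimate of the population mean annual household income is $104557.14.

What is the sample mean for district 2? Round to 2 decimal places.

Σ Nₕx̄ₕ = N·μ, so 4156·x̄_2 = 20731·104557.14 − (5960·109958.08 + 5101·100257.07 + 5514·111333.87).
= 2167574069.34 − 1780656430.05 = 386917639.29.
x̄_2 = 386917639.29 / 4156 = 93098.5658... → 93098.57.

93098.57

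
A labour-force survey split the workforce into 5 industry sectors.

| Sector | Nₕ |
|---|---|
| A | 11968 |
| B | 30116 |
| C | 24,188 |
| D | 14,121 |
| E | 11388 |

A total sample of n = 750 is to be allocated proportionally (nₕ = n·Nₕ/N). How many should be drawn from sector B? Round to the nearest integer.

N = 11968 + 30116 + 24188 + 14121 + 11388 = 91781.
n_B = 750·30116/91781 = 246.097... → 246.

246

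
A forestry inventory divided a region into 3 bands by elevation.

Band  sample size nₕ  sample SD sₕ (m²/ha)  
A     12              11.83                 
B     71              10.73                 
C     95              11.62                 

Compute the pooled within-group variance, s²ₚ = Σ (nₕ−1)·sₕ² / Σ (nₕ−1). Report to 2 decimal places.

127.38

A: (12−1)·11.83² = 11·139.9489 = 1539.4379
B: (71−1)·10.73² = 70·115.1329 = 8059.303
C: (95−1)·11.62² = 94·135.0244 = 12692.2936
Numerator = 22291.0345; denominator = Σ(nₕ−1) = 175.
s²ₚ = 22291.0345/175 = 127.3773... → 127.38.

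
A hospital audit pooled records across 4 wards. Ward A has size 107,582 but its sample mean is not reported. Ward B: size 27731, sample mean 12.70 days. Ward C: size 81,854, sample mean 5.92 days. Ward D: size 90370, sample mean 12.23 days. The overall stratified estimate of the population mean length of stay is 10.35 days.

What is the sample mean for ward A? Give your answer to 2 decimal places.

11.54

N = 107582 + 27731 + 81854 + 90370 = 307537.
Overall total = μ·N = 10.35·307537 = 3183007.95.
Subtract the known strata: 27731·12.70 + 81854·5.92 + 90370·12.23 = 1941984.48.
Remaining total for ward A: 3183007.95 − 1941984.48 = 1241023.47.
Divide by its size: 1241023.47 / 107582 = 11.5356... → 11.54.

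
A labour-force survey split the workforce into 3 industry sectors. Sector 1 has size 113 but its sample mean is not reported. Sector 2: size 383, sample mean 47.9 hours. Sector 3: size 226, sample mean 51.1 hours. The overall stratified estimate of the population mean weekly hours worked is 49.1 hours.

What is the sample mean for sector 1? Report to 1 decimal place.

49.2

N = 113 + 383 + 226 = 722.
Overall total = μ·N = 49.1·722 = 35450.2.
Subtract the known strata: 383·47.9 + 226·51.1 = 29894.3.
Remaining total for sector 1: 35450.2 − 29894.3 = 5555.9.
Divide by its size: 5555.9 / 113 = 49.167... → 49.2.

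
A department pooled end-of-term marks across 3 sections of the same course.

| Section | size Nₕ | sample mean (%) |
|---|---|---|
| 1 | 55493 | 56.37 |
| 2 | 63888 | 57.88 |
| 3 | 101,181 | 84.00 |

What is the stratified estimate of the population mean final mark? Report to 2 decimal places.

x̄_st = (Σ Nₕx̄ₕ) / (Σ Nₕ) = (55493·56.37 + 63888·57.88 + 101181·84.00) / 220562
= 15325181.85 / 220562 = 69.4824... → 69.48.

69.48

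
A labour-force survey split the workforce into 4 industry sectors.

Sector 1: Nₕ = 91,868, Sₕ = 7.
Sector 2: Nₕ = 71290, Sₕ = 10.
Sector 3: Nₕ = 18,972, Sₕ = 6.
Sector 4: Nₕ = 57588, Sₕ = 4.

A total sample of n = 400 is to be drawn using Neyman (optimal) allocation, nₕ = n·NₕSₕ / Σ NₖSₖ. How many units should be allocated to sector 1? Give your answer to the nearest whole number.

151

1: NₕSₕ = 91868·7 = 643076
2: NₕSₕ = 71290·10 = 712900
3: NₕSₕ = 18972·6 = 113832
4: NₕSₕ = 57588·4 = 230352
Σ NₕSₕ = 1700160.
n_1 = 400·643076/1700160 = 151.298... → 151.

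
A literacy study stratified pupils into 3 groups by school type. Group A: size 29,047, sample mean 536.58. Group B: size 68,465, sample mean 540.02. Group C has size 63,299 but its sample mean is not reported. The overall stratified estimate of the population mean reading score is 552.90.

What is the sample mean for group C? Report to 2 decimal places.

574.32

N = 29047 + 68465 + 63299 = 160811.
Overall total = μ·N = 552.90·160811 = 88912401.9.
Subtract the known strata: 29047·536.58 + 68465·540.02 = 52558508.56.
Remaining total for group C: 88912401.9 − 52558508.56 = 36353893.34.
Divide by its size: 36353893.34 / 63299 = 574.3202... → 574.32.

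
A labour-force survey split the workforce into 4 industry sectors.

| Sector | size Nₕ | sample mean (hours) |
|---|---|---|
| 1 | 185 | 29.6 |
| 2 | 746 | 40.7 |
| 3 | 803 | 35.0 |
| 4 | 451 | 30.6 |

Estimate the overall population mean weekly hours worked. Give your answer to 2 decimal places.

35.58

N = 185 + 746 + 803 + 451 = 2185.
The stratified mean weights each stratum mean by its population share Nₕ/N.
Σ Nₕx̄ₕ = 185·29.6 + 746·40.7 + 803·35.0 + 451·30.6 = 5476 + 30362.2 + 28105 + 13800.6 = 77743.8.
Divide by N: 77743.8 / 2185 = 35.5807... → 35.58.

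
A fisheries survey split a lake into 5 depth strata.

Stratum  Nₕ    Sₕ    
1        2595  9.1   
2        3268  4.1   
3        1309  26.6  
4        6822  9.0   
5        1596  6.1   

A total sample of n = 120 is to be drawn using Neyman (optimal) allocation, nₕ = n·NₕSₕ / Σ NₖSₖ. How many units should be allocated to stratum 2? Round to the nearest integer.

Σ NₕSₕ = 2595·9.1 + 3268·4.1 + 1309·26.6 + 6822·9.0 + 1596·6.1 = 142966.3.
Share for 2: 13398.8/142966.3 = 0.09372.
n_2 = 120 × 0.09372 = 11.246... → 11.

11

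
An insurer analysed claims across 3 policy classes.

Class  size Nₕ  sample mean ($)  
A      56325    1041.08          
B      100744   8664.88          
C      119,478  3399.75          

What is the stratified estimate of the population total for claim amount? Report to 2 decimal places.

Population total = Σ Nₕ·x̄ₕ (each stratum's size times its mean).
56325·1041.08 + 100744·8664.88 + 119478·3399.75 = 58638831 + 872934670.72 + 406195330.5 = 1337768832.22.

1337768832.22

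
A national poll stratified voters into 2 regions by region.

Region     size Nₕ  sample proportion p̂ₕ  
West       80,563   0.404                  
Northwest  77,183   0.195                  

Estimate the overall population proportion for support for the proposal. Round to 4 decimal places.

0.3017

Wₕ = Nₕ/N with N = 157746: 0.5107, 0.4893.
p̂_st = 0.5107·0.404 + 0.4893·0.195 ≈ 0.301739... → 0.3017.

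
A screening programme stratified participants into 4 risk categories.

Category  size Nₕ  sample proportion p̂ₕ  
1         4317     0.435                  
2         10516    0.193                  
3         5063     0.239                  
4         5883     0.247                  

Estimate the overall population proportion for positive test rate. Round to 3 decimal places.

Wₕ = Nₕ/N with N = 25779: 0.1675, 0.4079, 0.1964, 0.2282.
p̂_st = 0.1675·0.435 + 0.4079·0.193 + 0.1964·0.239 + 0.2282·0.247 ≈ 0.25488... → 0.255.

0.255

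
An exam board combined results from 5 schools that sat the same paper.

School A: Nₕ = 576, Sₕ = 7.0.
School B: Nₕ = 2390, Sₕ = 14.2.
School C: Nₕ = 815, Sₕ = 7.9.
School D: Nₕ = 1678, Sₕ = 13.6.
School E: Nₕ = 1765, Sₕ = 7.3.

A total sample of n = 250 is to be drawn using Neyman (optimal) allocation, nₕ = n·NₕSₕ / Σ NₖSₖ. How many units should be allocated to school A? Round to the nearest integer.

A: NₕSₕ = 576·7.0 = 4032
B: NₕSₕ = 2390·14.2 = 33938
C: NₕSₕ = 815·7.9 = 6438.5
D: NₕSₕ = 1678·13.6 = 22820.8
E: NₕSₕ = 1765·7.3 = 12884.5
Σ NₕSₕ = 80113.8.
n_A = 250·4032/80113.8 = 12.582... → 13.

13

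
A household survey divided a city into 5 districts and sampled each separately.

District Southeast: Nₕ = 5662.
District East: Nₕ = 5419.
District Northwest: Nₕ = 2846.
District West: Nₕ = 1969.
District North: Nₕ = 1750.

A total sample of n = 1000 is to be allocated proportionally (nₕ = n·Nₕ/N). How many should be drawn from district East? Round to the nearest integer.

307

N = 5662 + 5419 + 2846 + 1969 + 1750 = 17646.
n_East = 1000·5419/17646 = 307.095... → 307.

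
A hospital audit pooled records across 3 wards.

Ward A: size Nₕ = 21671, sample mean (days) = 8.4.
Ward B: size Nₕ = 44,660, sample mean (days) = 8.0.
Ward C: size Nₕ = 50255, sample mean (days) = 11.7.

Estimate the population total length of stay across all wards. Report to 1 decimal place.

1127299.9

Estimate total by summing Nₕ·x̄ₕ over strata.
21671·8.4 + 44660·8.0 + 50255·11.7 = 182036.4 + 357280 + 587983.5 = 1127299.9.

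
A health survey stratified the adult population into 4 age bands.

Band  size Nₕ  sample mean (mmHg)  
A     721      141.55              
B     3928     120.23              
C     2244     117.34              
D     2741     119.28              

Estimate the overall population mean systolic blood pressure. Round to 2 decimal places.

120.88

N = 721 + 3928 + 2244 + 2741 = 9634.
Overall mean = Σ (Nₕ/N)·x̄ₕ — weight by population share, not a simple average.
Σ Nₕx̄ₕ = 721·141.55 + 3928·120.23 + 2244·117.34 + 2741·119.28 = 102057.55 + 472263.44 + 263310.96 + 326946.48 = 1164578.43.
Divide by N: 1164578.43 / 9634 = 120.8821... → 120.88.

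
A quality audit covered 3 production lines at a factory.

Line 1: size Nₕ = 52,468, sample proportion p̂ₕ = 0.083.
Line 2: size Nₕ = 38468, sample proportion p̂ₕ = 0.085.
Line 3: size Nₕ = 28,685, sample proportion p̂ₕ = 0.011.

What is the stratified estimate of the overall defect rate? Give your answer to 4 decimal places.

0.0664

Wₕ = Nₕ/N with N = 119621: 0.4386, 0.3216, 0.2398.
p̂_st = 0.4386·0.083 + 0.3216·0.085 + 0.2398·0.011 ≈ 0.066378... → 0.0664.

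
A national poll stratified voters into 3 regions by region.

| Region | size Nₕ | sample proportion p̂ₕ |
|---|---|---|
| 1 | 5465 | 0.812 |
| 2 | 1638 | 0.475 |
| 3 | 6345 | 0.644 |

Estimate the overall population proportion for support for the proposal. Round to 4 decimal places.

0.6917

N = 5465 + 1638 + 6345 = 13448.
Overall proportion = Σ (Nₕ/N)·p̂ₕ.
Σ Nₕp̂ₕ = 4437.58 + 778.05 + 4086.18 = 9301.81.
9301.81 / 13448 = 0.691687... → 0.6917.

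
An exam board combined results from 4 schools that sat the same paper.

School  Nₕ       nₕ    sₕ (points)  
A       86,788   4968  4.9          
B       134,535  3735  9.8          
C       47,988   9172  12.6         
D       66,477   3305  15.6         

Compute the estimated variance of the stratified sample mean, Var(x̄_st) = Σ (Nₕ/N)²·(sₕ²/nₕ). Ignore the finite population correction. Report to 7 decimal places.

0.0076900

N = 335788. Term for each stratum: Wₕ²sₕ²/nₕ.
Var(x̄_st) = 0.0003228491 + 0.0041276396 + 0.0003535184 + 0.0028859594 = 0.0076899664 → 0.0076900.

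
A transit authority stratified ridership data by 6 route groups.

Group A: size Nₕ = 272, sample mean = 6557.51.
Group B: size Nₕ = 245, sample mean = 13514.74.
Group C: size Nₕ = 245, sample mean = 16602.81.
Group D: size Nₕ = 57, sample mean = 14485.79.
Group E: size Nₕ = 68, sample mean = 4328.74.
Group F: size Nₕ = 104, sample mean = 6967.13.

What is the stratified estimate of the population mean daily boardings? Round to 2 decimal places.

11107.03

N = 272 + 245 + 245 + 57 + 68 + 104 = 991.
The stratified mean weights each stratum mean by its population share Nₕ/N.
Σ Nₕx̄ₕ = 272·6557.51 + 245·13514.74 + 245·16602.81 + 57·14485.79 + 68·4328.74 + 104·6967.13 = 1783642.72 + 3311111.3 + 4067688.45 + 825690.03 + 294354.32 + 724581.52 = 11007068.34.
Divide by N: 11007068.34 / 991 = 11107.0316... → 11107.03.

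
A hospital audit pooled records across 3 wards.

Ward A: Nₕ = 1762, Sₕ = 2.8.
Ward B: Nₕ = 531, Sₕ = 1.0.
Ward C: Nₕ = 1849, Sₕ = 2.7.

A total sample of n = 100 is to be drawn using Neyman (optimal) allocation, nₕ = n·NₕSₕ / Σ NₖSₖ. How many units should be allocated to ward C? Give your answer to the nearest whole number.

A: NₕSₕ = 1762·2.8 = 4933.6
B: NₕSₕ = 531·1.0 = 531
C: NₕSₕ = 1849·2.7 = 4992.3
Σ NₕSₕ = 10456.9.
n_C = 100·4992.3/10456.9 = 47.742... → 48.

48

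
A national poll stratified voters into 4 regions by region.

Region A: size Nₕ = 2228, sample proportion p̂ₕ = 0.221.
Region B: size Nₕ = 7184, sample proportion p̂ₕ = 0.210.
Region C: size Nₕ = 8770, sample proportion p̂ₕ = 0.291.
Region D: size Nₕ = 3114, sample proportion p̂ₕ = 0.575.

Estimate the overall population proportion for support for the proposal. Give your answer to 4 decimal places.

0.2979

Wₕ = Nₕ/N with N = 21296: 0.1046, 0.3373, 0.4118, 0.1462.
p̂_st = 0.1046·0.221 + 0.3373·0.210 + 0.4118·0.291 + 0.1462·0.575 ≈ 0.297880... → 0.2979.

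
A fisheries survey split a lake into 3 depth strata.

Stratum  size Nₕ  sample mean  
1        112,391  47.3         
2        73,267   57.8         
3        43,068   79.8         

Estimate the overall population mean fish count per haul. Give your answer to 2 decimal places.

N = 112391 + 73267 + 43068 = 228726.
The stratified mean weights each stratum mean by its population share Nₕ/N.
Σ Nₕx̄ₕ = 112391·47.3 + 73267·57.8 + 43068·79.8 = 5316094.3 + 4234832.6 + 3436826.4 = 12987753.3.
Divide by N: 12987753.3 / 228726 = 56.7830... → 56.78.

56.78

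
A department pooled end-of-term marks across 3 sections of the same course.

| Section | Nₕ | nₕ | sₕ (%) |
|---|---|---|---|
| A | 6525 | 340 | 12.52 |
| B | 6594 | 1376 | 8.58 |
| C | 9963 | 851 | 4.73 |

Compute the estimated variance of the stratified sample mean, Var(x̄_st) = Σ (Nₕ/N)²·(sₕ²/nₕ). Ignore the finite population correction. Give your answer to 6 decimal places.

0.046106

N = 23082; Wₕ = Nₕ/N.
section A: (6525/23082)²·12.52²/340 = 0.036842059
section B: (6594/23082)²·8.58²/1376 = 0.004366235
section C: (9963/23082)²·4.73²/851 = 0.004898083
Sum = 0.046106378 → 0.046106.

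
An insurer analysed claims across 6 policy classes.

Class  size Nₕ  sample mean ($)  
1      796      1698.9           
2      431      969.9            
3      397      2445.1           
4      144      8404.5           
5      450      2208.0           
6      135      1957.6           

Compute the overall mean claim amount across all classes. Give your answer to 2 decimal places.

N = 2353; weights Wₕ = Nₕ/N = (0.3383, 0.1832, 0.1687, 0.0612, 0.1912, 0.0574).
x̄_st = Σ Wₕ·x̄ₕ = 0.3383·1698.9 + 0.1832·969.9 + 0.1687·2445.1 + 0.0612·8404.5 + 0.1912·2208.0 + 0.0574·1957.6 ≈ 2213.8462...
→ 2213.85.

2213.85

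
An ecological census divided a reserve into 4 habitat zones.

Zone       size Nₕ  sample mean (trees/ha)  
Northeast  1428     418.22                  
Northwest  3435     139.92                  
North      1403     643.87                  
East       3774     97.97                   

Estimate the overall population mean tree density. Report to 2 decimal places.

x̄_st = (Σ Nₕx̄ₕ) / (Σ Nₕ) = (1428·418.22 + 3435·139.92 + 1403·643.87 + 3774·97.97) / 10040
= 2350931.75 / 10040 = 234.1565... → 234.16.

234.16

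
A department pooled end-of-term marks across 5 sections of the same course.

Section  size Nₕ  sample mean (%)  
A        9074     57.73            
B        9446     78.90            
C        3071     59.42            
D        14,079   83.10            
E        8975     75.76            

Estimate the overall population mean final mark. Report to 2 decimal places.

x̄_st = (Σ Nₕx̄ₕ) / (Σ Nₕ) = (9074·57.73 + 9446·78.90 + 3071·59.42 + 14079·83.10 + 8975·75.76) / 44645
= 3301521.14 / 44645 = 73.9505... → 73.95.

73.95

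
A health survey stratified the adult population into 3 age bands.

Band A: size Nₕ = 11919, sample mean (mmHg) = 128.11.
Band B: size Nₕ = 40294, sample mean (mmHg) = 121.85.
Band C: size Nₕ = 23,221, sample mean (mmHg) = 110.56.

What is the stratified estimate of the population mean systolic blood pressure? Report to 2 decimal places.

119.36

N = 75434; weights Wₕ = Nₕ/N = (0.1580, 0.5342, 0.3078).
x̄_st = Σ Wₕ·x̄ₕ = 0.1580·128.11 + 0.5342·121.85 + 0.3078·110.56 ≈ 119.3637...
→ 119.36.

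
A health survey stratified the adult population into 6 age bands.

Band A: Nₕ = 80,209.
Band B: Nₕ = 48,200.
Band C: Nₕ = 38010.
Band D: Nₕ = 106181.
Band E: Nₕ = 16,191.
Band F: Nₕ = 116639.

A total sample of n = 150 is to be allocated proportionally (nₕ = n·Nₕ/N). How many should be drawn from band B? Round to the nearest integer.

Share of band B = 48200/405430 = 0.11889.
Allocate 150 × 0.11889 = 17.833... → 18.

18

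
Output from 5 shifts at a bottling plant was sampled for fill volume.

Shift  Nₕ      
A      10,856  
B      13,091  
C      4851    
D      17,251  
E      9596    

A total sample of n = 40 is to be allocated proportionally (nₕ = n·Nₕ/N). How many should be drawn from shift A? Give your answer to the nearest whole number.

8

Share of shift A = 10856/55645 = 0.19509.
Allocate 40 × 0.19509 = 7.804... → 8.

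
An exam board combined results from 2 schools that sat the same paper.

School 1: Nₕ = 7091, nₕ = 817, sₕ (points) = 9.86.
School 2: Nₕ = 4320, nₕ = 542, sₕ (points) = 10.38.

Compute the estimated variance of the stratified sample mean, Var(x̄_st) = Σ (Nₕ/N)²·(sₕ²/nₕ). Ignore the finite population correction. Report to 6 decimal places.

N = 11411; Wₕ = Nₕ/N.
school 1: (7091/11411)²·9.86²/817 = 0.045951462
school 2: (4320/11411)²·10.38²/542 = 0.028491512
Sum = 0.074442974 → 0.074443.

0.074443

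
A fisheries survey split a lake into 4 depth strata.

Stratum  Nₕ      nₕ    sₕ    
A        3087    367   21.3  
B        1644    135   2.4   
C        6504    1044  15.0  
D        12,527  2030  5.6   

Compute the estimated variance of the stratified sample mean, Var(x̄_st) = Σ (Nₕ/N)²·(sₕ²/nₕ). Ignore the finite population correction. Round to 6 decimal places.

0.041508

N = 23762. Term for each stratum: Wₕ²sₕ²/nₕ.
Var(x̄_st) = 0.020864137 + 0.000204233 + 0.016146452 + 0.004293468 = 0.041508289 → 0.041508.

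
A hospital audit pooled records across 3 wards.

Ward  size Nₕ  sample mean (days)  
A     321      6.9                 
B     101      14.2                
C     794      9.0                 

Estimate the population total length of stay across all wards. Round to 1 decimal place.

10795.1

Population total = Σ Nₕ·x̄ₕ (each stratum's size times its mean).
321·6.9 + 101·14.2 + 794·9.0 = 2214.9 + 1434.2 + 7146 = 10795.1.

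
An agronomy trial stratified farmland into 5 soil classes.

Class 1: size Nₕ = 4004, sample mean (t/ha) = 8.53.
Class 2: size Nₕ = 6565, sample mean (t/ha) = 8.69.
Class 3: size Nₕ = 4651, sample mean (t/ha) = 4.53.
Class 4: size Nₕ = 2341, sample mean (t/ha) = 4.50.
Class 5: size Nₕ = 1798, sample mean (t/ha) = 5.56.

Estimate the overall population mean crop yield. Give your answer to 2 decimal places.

N = 4004 + 6565 + 4651 + 2341 + 1798 = 19359.
The stratified mean weights each stratum mean by its population share Nₕ/N.
Σ Nₕx̄ₕ = 4004·8.53 + 6565·8.69 + 4651·4.53 + 2341·4.50 + 1798·5.56 = 34154.12 + 57049.85 + 21069.03 + 10534.5 + 9996.88 = 132804.38.
Divide by N: 132804.38 / 19359 = 6.8601... → 6.86.

6.86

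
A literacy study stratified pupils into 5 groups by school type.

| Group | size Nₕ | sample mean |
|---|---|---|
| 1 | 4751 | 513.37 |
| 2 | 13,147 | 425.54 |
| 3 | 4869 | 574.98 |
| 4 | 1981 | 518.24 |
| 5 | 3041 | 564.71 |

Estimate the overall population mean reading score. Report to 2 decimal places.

x̄_st = (Σ Nₕx̄ₕ) / (Σ Nₕ) = (4751·513.37 + 13147·425.54 + 4869·574.98 + 1981·518.24 + 3041·564.71) / 27789
= 13577089.42 / 27789 = 488.5778... → 488.58.

488.58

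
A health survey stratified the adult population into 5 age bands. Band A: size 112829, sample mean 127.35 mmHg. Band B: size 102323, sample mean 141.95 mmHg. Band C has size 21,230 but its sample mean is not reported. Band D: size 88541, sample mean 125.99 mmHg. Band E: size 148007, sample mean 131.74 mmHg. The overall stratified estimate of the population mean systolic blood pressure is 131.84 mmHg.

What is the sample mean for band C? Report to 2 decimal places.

N = 112829 + 102323 + 21230 + 88541 + 148007 = 472930.
Overall total = μ·N = 131.84·472930 = 62351091.2.
Subtract the known strata: 112829·127.35 + 102323·141.95 + 88541·125.99 + 148007·131.74 = 59547245.77.
Remaining total for band C: 62351091.2 − 59547245.77 = 2803845.43.
Divide by its size: 2803845.43 / 21230 = 132.0700... → 132.07.

132.07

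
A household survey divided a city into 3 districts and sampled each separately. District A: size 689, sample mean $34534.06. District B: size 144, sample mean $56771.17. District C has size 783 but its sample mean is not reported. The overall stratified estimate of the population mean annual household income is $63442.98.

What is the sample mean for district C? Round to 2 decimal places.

Σ Nₕx̄ₕ = N·μ, so 783·x̄_C = 1616·63442.98 − (689·34534.06 + 144·56771.17).
= 102523855.68 − 31969015.82 = 70554839.86.
x̄_C = 70554839.86 / 783 = 90108.3523... → 90108.35.

90108.35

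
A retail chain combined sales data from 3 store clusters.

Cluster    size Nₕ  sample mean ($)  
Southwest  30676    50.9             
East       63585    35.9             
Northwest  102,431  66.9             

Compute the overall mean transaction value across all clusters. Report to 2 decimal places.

54.38

x̄_st = (Σ Nₕx̄ₕ) / (Σ Nₕ) = (30676·50.9 + 63585·35.9 + 102431·66.9) / 196692
= 10696743.8 / 196692 = 54.3832... → 54.38.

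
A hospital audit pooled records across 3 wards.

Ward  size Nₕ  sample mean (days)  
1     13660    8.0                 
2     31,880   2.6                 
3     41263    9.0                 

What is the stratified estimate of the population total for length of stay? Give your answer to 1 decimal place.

Population total = Σ Nₕ·x̄ₕ (each stratum's size times its mean).
13660·8.0 + 31880·2.6 + 41263·9.0 = 109280 + 82888 + 371367 = 563535.0.

563535.0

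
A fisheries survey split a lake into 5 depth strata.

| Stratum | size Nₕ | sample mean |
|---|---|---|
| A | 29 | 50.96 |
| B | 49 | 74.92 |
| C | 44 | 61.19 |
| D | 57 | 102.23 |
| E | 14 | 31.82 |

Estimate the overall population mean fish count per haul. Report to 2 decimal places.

N = 29 + 49 + 44 + 57 + 14 = 193.
Overall mean = Σ (Nₕ/N)·x̄ₕ — weight by population share, not a simple average.
Σ Nₕx̄ₕ = 29·50.96 + 49·74.92 + 44·61.19 + 57·102.23 + 14·31.82 = 1477.84 + 3671.08 + 2692.36 + 5827.11 + 445.48 = 14113.87.
Divide by N: 14113.87 / 193 = 73.1289... → 73.13.

73.13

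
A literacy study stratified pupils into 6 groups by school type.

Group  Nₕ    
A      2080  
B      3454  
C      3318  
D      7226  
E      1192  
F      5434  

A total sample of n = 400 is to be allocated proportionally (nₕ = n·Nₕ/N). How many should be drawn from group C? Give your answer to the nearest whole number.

N = 2080 + 3454 + 3318 + 7226 + 1192 + 5434 = 22704.
n_C = 400·3318/22704 = 58.457... → 58.

58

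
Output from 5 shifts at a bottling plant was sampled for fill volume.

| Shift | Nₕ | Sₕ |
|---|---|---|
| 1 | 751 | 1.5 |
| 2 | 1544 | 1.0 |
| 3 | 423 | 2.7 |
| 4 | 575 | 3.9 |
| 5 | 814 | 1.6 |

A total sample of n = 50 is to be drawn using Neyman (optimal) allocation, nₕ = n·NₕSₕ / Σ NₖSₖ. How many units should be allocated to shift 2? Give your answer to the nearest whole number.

1: NₕSₕ = 751·1.5 = 1126.5
2: NₕSₕ = 1544·1.0 = 1544
3: NₕSₕ = 423·2.7 = 1142.1
4: NₕSₕ = 575·3.9 = 2242.5
5: NₕSₕ = 814·1.6 = 1302.4
Σ NₕSₕ = 7357.5.
n_2 = 50·1544/7357.5 = 10.493... → 10.

10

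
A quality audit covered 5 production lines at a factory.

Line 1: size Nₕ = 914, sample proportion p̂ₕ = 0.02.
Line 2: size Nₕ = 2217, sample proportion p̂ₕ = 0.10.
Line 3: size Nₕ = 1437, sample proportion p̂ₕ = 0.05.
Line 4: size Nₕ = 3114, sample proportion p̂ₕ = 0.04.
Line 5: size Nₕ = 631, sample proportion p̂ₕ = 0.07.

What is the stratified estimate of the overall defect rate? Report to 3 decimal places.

0.058

Wₕ = Nₕ/N with N = 8313: 0.1099, 0.2667, 0.1729, 0.3746, 0.0759.
p̂_st = 0.1099·0.02 + 0.2667·0.10 + 0.1729·0.05 + 0.3746·0.04 + 0.0759·0.07 ≈ 0.05781... → 0.058.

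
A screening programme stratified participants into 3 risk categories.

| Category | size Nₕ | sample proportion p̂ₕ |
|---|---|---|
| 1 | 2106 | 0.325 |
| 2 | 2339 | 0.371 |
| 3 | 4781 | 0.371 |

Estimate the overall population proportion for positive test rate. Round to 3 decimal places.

N = 2106 + 2339 + 4781 = 9226.
Overall proportion = Σ (Nₕ/N)·p̂ₕ.
Σ Nₕp̂ₕ = 684.45 + 867.769 + 1773.751 = 3325.97.
3325.97 / 9226 = 0.36050... → 0.360.

0.360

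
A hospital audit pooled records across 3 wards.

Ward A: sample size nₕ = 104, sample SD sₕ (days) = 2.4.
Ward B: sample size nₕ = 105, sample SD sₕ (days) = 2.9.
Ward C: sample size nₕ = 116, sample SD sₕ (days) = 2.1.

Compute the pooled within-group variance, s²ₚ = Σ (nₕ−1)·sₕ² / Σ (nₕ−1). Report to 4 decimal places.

6.1338

Degrees of freedom: 103 + 104 + 115 = 322.
Σ(nₕ−1)sₕ² = 103·5.76 + 104·8.41 + 115·4.41 = 1975.07.
s²ₚ = 1975.07 / 322 = 6.133758... → 6.1338.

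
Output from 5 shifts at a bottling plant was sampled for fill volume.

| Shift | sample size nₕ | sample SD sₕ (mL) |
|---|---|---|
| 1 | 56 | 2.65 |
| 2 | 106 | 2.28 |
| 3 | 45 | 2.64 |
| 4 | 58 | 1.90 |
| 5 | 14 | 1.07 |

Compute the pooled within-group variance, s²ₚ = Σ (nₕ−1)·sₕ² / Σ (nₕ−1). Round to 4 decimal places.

5.3262

Degrees of freedom: 55 + 105 + 44 + 57 + 13 = 274.
Σ(nₕ−1)sₕ² = 55·7.0225 + 105·5.1984 + 44·6.9696 + 57·3.61 + 13·1.1449 = 1459.3856.
s²ₚ = 1459.3856 / 274 = 5.326225... → 5.3262.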